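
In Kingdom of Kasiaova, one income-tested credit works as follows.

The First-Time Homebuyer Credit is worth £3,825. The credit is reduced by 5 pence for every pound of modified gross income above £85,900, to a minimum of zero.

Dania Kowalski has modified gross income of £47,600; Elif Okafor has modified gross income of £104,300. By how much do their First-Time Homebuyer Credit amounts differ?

£920

Dania (£47,600): First-Time Homebuyer Credit: £47,600 is at or below the £85,900 threshold, so the full £3,825 applies.
Elif (£104,300): First-Time Homebuyer Credit: 5% of the £18,400 excess over £85,900 is £920; credit = £3,825 − £920 = £2,905.
Difference: |£3,825 − £2,905| = £920.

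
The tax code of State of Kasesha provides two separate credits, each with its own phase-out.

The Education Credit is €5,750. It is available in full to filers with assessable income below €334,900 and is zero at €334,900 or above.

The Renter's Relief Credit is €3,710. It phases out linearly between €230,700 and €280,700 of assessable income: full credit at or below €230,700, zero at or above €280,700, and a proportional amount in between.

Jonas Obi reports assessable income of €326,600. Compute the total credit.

€5,750

Education Credit: €326,600 is below the €334,900 cutoff, so the full €5,750 applies.
Renter's Relief Credit: €326,600 is at or above €280,700, so the credit is €0.
Total: €5,750 + €0 = €5,750.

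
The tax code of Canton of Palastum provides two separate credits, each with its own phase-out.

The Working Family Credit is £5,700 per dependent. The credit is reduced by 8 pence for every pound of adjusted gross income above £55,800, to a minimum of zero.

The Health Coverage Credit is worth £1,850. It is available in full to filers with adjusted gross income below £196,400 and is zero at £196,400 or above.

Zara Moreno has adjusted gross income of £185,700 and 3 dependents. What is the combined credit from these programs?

Working Family Credit: base = 3 × £5,700 = £17,100. 8% of the £129,900 excess over £55,800 is £10,392; credit = £17,100 − £10,392 = £6,708.
Health Coverage Credit: £185,700 is below the £196,400 cutoff, so the full £1,850 applies.
Total: £6,708 + £1,850 = £8,558.

£8,558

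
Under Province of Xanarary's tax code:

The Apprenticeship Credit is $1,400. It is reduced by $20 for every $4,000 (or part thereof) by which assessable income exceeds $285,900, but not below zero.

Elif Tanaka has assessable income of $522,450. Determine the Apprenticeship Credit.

$200

Apprenticeship Credit: income exceeds $285,900 by $236,550, which is 60 full-or-partial $4,000 increments; reduction = 60 × $20 = $1,200, leaving $200.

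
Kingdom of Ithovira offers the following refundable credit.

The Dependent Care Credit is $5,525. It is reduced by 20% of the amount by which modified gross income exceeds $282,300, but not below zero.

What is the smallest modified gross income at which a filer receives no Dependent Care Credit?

$309,925

The credit falls by 20% of each dollar above $282,300, so it reaches zero when the excess is $5,525 / 20% = $27,625: income = $282,300 + $27,625 = $309,925.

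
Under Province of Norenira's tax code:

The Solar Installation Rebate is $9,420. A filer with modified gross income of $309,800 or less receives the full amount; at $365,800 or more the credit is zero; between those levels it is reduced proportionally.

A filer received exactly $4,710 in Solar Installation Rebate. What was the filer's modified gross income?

$4,710 is 4,710/9,420 of the full $9,420, so 4,710/9,420 of the $56,000 range has been used: income = $309,800 + $56,000 × 4,710/9,420 = $337,800.

$337,800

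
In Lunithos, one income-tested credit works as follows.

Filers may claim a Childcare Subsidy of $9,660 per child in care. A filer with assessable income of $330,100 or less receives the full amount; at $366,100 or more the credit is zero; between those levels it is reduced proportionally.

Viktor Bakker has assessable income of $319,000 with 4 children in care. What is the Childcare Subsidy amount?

Childcare Subsidy: base = 4 × $9,660 = $38,640. $319,000 is at or below the $330,100 threshold, so the full $38,640 applies.

$38,640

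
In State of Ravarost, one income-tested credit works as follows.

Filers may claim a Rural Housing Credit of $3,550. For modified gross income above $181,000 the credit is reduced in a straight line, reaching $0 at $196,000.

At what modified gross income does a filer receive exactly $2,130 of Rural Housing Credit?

$2,130 is 2,130/3,550 of the full $3,550, so 1,420/3,550 of the $15,000 range has been used: income = $181,000 + $15,000 × 1,420/3,550 = $187,000.

$187,000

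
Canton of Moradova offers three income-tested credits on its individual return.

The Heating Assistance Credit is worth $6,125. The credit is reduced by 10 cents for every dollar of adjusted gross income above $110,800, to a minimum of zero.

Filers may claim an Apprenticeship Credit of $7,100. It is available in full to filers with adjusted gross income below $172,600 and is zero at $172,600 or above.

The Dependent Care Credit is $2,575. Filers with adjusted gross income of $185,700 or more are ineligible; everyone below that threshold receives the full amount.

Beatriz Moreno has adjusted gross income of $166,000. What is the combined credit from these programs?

Heating Assistance Credit: 10% of the $55,200 excess over $110,800 is $5,520; credit = $6,125 − $5,520 = $605.
Apprenticeship Credit: $166,000 is below the $172,600 cutoff, so the full $7,100 applies.
Dependent Care Credit: $166,000 is below the $185,700 cutoff, so the full $2,575 applies.
Total: $605 + $7,100 + $2,575 = $10,280.

$10,280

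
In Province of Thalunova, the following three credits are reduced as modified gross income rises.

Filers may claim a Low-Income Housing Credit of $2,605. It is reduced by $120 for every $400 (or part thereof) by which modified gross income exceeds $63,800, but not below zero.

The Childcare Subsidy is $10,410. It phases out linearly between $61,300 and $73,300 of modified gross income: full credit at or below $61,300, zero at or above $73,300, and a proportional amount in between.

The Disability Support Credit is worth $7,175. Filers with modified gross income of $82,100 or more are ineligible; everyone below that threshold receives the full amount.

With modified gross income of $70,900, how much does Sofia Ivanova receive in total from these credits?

Low-Income Housing Credit: income exceeds $63,800 by $7,100, which is 18 full-or-partial $400 increments; reduction = 18 × $120 = $2,160, leaving $445.
Childcare Subsidy: $70,900 is $9,600 into a $12,000 phase-out range, leaving 2,400/12,000 of the credit: $10,410 × 2,400/12,000 = $2,082.
Disability Support Credit: $70,900 is below the $82,100 cutoff, so the full $7,175 applies.
Total: $445 + $2,082 + $7,175 = $9,702.

$9,702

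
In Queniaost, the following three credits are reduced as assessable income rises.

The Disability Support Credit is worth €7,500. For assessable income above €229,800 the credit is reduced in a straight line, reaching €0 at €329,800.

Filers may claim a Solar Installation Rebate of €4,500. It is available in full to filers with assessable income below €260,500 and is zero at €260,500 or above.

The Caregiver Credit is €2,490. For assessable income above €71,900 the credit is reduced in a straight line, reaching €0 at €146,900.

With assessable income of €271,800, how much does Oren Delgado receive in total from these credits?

€4,350

Disability Support Credit: €271,800 is €42,000 into a €100,000 phase-out range, leaving 58,000/100,000 of the credit: €7,500 × 58,000/100,000 = €4,350.
Solar Installation Rebate: €271,800 meets or exceeds the €260,500 cutoff, so the credit is €0.
Caregiver Credit: €271,800 is at or above €146,900, so the credit is €0.
Total: €4,350 + €0 + €0 = €4,350.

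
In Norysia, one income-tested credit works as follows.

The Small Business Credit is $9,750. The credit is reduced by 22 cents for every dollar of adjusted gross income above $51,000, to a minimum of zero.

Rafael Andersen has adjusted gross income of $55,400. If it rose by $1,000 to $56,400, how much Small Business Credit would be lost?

$220

At $55,400 — 22% of the $4,400 excess over $51,000 is $968; credit = $9,750 − $968 = $8,782.
At $56,400 — 22% of the $5,400 excess over $51,000 is $1,188; credit = $9,750 − $1,188 = $8,562.
Lost: $8,782 − $8,562 = $220.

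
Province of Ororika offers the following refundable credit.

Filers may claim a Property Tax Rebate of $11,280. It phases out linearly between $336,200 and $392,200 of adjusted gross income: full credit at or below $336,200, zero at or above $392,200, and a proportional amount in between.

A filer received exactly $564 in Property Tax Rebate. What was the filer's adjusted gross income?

$389,400

$564 is 564/11,280 of the full $11,280, so 10,716/11,280 of the $56,000 range has been used: income = $336,200 + $56,000 × 10,716/11,280 = $389,400.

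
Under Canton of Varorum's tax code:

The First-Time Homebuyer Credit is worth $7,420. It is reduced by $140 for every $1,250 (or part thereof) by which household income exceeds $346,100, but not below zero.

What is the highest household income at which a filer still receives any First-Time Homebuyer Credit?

$411,100

After 52 increments the reduction is 52 × $140 = $7,280, leaving $140; one more increment wipes it out. Increment 52 ends at excess 52 × $1,250 = $65,000, so the highest qualifying income is $346,100 + $65,000 = $411,100.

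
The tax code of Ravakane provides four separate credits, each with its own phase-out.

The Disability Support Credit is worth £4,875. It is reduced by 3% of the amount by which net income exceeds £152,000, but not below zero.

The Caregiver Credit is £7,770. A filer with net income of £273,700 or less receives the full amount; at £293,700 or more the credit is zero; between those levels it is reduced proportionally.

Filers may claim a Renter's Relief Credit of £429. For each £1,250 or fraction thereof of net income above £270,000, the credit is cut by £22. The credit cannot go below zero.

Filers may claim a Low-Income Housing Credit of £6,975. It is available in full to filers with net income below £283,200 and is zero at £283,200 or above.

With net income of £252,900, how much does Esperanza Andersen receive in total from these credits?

£17,022

Disability Support Credit: 3% of the £100,900 excess over £152,000 is £3,027; credit = £4,875 − £3,027 = £1,848.
Caregiver Credit: £252,900 is at or below the £273,700 threshold, so the full £7,770 applies.
Renter's Relief Credit: £252,900 is at or below the £270,000 threshold, so the full £429 applies.
Low-Income Housing Credit: £252,900 is below the £283,200 cutoff, so the full £6,975 applies.
Total: £1,848 + £7,770 + £429 + £6,975 = £17,022.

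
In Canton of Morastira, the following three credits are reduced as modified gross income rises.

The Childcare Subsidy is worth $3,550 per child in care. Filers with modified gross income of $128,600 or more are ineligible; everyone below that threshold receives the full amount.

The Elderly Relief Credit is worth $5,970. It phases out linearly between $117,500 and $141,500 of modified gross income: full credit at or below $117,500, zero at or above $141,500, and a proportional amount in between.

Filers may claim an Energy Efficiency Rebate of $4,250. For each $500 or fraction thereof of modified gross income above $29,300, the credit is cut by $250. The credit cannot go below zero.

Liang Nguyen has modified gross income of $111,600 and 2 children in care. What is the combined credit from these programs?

Childcare Subsidy: base = 2 × $3,550 = $7,100. $111,600 is below the $128,600 cutoff, so the full $7,100 applies.
Elderly Relief Credit: $111,600 is at or below the $117,500 threshold, so the full $5,970 applies.
Energy Efficiency Rebate: income exceeds $29,300 by $82,300 → 165 increments × $250 = $41,250 ≥ base, so the credit is $0.
Total: $7,100 + $5,970 + $0 = $13,070.

$13,070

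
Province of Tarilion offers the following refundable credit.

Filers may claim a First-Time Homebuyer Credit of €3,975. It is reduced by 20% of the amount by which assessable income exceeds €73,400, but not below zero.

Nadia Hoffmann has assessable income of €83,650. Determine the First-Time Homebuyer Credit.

First-Time Homebuyer Credit: 20% of the €10,250 excess over €73,400 is €2,050; credit = €3,975 − €2,050 = €1,925.

€1,925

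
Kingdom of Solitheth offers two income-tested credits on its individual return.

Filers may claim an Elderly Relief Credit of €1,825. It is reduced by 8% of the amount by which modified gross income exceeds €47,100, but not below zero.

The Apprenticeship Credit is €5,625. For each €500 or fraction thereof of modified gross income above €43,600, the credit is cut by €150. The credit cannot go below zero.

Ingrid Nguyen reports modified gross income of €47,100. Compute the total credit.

Elderly Relief Credit: €47,100 is at or below the €47,100 threshold, so the full €1,825 applies.
Apprenticeship Credit: income exceeds €43,600 by €3,500, which is 7 full-or-partial €500 increments; reduction = 7 × €150 = €1,050, leaving €4,575.
Total: €1,825 + €4,575 = €6,400.

€6,400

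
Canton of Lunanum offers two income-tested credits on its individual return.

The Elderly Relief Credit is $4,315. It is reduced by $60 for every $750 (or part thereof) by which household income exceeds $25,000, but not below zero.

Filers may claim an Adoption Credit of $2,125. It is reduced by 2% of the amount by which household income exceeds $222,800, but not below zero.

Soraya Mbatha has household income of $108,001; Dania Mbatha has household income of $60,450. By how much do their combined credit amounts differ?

$1,435

Soraya ($108,001): Elderly Relief Credit: income exceeds $25,000 by $83,001 → 111 increments × $60 = $6,660 ≥ base, so the credit is $0. Adoption Credit: $108,001 is at or below the $222,800 threshold, so the full $2,125 applies. total $0 + $2,125 = $2,125
Dania ($60,450): Elderly Relief Credit: income exceeds $25,000 by $35,450, which is 48 full-or-partial $750 increments; reduction = 48 × $60 = $2,880, leaving $1,435. Adoption Credit: $60,450 is at or below the $222,800 threshold, so the full $2,125 applies. total $1,435 + $2,125 = $3,560
Difference: |$2,125 − $3,560| = $1,435.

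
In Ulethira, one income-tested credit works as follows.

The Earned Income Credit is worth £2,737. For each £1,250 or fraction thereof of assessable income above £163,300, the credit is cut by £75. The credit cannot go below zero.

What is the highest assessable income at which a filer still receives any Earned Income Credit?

After 36 increments the reduction is 36 × £75 = £2,700, leaving £37; one more increment wipes it out. Increment 36 ends at excess 36 × £1,250 = £45,000, so the highest qualifying income is £163,300 + £45,000 = £208,300.

£208,300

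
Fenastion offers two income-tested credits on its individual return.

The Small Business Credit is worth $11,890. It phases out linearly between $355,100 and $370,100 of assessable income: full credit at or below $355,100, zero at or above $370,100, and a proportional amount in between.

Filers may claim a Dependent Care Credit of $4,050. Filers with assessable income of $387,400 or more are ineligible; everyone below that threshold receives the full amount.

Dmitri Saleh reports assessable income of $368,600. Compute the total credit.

Small Business Credit: $368,600 is $13,500 into a $15,000 phase-out range, leaving 1,500/15,000 of the credit: $11,890 × 1,500/15,000 = $1,189.
Dependent Care Credit: $368,600 is below the $387,400 cutoff, so the full $4,050 applies.
Total: $1,189 + $4,050 = $5,239.

$5,239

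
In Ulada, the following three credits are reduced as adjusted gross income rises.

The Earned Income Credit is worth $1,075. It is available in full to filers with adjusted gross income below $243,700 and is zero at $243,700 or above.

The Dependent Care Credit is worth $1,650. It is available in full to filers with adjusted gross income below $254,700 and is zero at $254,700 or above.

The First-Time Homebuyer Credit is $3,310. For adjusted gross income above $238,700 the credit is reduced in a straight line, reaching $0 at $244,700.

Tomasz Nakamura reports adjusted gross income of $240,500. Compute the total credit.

Earned Income Credit: $240,500 is below the $243,700 cutoff, so the full $1,075 applies.
Dependent Care Credit: $240,500 is below the $254,700 cutoff, so the full $1,650 applies.
First-Time Homebuyer Credit: $240,500 is $1,800 into a $6,000 phase-out range, leaving 4,200/6,000 of the credit: $3,310 × 4,200/6,000 = $2,317.
Total: $1,075 + $1,650 + $2,317 = $5,042.

$5,042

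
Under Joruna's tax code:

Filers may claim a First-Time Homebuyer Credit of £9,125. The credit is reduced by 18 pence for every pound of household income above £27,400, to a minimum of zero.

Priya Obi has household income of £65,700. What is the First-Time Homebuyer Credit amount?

£2,231

First-Time Homebuyer Credit: 18% of the £38,300 excess over £27,400 is £6,894; credit = £9,125 − £6,894 = £2,231.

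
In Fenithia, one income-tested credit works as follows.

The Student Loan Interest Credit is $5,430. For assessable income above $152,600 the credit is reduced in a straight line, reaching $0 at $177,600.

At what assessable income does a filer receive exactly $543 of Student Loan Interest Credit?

$543 is 543/5,430 of the full $5,430, so 4,887/5,430 of the $25,000 range has been used: income = $152,600 + $25,000 × 4,887/5,430 = $175,100.

$175,100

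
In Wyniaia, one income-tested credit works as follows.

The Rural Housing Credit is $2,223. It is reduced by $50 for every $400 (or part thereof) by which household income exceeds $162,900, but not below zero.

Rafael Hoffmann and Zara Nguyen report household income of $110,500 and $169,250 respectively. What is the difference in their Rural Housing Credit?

$800

Rafael ($110,500): Rural Housing Credit: $110,500 is at or below the $162,900 threshold, so the full $2,223 applies.
Zara ($169,250): Rural Housing Credit: income exceeds $162,900 by $6,350, which is 16 full-or-partial $400 increments; reduction = 16 × $50 = $800, leaving $1,423.
Difference: |$2,223 − $1,423| = $800.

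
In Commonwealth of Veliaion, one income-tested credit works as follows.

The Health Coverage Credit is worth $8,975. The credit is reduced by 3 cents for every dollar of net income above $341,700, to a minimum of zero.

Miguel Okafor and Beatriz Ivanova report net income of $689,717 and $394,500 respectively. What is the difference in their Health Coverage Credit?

Miguel ($689,717): Health Coverage Credit: 3% of the $348,017 excess over $341,700 is $10,440.51 ≥ base, so the credit is $0.
Beatriz ($394,500): Health Coverage Credit: 3% of the $52,800 excess over $341,700 is $1,584; credit = $8,975 − $1,584 = $7,391.
Difference: |$0 − $7,391| = $7,391.

$7,391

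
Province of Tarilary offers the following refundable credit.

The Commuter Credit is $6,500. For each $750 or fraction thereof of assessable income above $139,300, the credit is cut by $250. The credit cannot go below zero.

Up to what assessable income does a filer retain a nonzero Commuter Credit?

After 25 increments the reduction is 25 × $250 = $6,250, leaving $250; one more increment wipes it out. Increment 25 ends at excess 25 × $750 = $18,750, so the highest qualifying income is $139,300 + $18,750 = $158,050.

$158,050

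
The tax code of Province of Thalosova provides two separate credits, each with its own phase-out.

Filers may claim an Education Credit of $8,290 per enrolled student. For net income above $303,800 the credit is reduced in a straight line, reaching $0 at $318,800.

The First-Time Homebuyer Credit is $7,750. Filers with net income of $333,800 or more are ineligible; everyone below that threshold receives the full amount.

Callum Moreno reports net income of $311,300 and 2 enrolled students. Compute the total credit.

$16,040

Education Credit: base = 2 × $8,290 = $16,580. $311,300 is $7,500 into a $15,000 phase-out range, leaving 7,500/15,000 of the credit: $16,580 × 7,500/15,000 = $8,290.
First-Time Homebuyer Credit: $311,300 is below the $333,800 cutoff, so the full $7,750 applies.
Total: $8,290 + $7,750 = $16,040.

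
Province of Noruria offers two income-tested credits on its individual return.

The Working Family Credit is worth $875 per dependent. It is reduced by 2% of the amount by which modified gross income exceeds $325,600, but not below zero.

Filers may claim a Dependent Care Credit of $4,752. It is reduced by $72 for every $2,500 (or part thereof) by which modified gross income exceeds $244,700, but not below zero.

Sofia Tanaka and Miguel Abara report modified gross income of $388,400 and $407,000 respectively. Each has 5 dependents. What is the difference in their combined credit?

Sofia ($388,400): Working Family Credit: base = 5 × $875 = $4,375. 2% of the $62,800 excess over $325,600 is $1,256; credit = $4,375 − $1,256 = $3,119. Dependent Care Credit: income exceeds $244,700 by $143,700, which is 58 full-or-partial $2,500 increments; reduction = 58 × $72 = $4,176, leaving $576. total $3,119 + $576 = $3,695
Miguel ($407,000): Working Family Credit: base = 5 × $875 = $4,375. 2% of the $81,400 excess over $325,600 is $1,628; credit = $4,375 − $1,628 = $2,747. Dependent Care Credit: income exceeds $244,700 by $162,300, which is 65 full-or-partial $2,500 increments; reduction = 65 × $72 = $4,680, leaving $72. total $2,747 + $72 = $2,819
Difference: |$3,695 − $2,819| = $876.

$876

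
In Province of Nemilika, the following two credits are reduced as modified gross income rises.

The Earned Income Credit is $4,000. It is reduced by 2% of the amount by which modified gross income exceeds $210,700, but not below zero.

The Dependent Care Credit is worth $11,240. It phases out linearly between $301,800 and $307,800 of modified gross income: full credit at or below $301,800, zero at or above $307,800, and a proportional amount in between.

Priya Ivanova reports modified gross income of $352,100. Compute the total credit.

$1,172

Earned Income Credit: 2% of the $141,400 excess over $210,700 is $2,828; credit = $4,000 − $2,828 = $1,172.
Dependent Care Credit: $352,100 is at or above $307,800, so the credit is $0.
Total: $1,172 + $0 = $1,172.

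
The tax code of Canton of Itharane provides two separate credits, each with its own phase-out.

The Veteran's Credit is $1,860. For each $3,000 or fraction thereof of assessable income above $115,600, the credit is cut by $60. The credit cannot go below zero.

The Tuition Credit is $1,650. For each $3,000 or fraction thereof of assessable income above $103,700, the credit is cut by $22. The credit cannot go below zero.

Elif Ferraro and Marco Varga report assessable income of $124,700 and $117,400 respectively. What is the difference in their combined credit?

$224

Elif ($124,700): Veteran's Credit: income exceeds $115,600 by $9,100, which is 4 full-or-partial $3,000 increments; reduction = 4 × $60 = $240, leaving $1,620. Tuition Credit: income exceeds $103,700 by $21,000, which is 7 full-or-partial $3,000 increments; reduction = 7 × $22 = $154, leaving $1,496. total $1,620 + $1,496 = $3,116
Marco ($117,400): Veteran's Credit: income exceeds $115,600 by $1,800, which is 1 full-or-partial $3,000 increment; reduction = 1 × $60 = $60, leaving $1,800. Tuition Credit: income exceeds $103,700 by $13,700, which is 5 full-or-partial $3,000 increments; reduction = 5 × $22 = $110, leaving $1,540. total $1,800 + $1,540 = $3,340
Difference: |$3,116 − $3,340| = $224.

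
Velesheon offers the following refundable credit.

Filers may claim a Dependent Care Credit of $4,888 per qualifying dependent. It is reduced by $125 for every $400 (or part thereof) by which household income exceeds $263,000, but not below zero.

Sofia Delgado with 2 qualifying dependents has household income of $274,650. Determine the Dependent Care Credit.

Dependent Care Credit: base = 2 × $4,888 = $9,776. income exceeds $263,000 by $11,650, which is 30 full-or-partial $400 increments; reduction = 30 × $125 = $3,750, leaving $6,026.

$6,026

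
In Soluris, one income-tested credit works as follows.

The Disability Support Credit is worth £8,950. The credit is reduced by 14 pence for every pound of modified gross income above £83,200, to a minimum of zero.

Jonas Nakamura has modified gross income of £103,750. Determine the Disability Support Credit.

Disability Support Credit: 14% of the £20,550 excess over £83,200 is £2,877; credit = £8,950 − £2,877 = £6,073.

£6,073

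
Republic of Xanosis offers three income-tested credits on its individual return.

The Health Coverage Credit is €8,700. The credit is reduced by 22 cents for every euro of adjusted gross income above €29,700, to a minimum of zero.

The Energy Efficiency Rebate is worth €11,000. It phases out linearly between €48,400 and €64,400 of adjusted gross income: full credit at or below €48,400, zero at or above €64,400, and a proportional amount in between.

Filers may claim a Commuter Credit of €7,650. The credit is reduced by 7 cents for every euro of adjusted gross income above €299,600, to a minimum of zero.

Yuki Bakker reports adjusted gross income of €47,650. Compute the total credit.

€23,401

Health Coverage Credit: 22% of the €17,950 excess over €29,700 is €3,949; credit = €8,700 − €3,949 = €4,751.
Energy Efficiency Rebate: €47,650 is at or below the €48,400 threshold, so the full €11,000 applies.
Commuter Credit: €47,650 is at or below the €299,600 threshold, so the full €7,650 applies.
Total: €4,751 + €11,000 + €7,650 = €23,401.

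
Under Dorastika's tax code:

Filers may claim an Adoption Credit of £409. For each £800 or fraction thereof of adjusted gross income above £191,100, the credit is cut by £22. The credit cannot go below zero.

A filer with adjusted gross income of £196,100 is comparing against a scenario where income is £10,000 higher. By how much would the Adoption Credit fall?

£255

At £196,100 — income exceeds £191,100 by £5,000, which is 7 full-or-partial £800 increments; reduction = 7 × £22 = £154, leaving £255.
At £206,100 — income exceeds £191,100 by £15,000 → 19 increments × £22 = £418 ≥ base, so the credit is £0.
Lost: £255 − £0 = £255.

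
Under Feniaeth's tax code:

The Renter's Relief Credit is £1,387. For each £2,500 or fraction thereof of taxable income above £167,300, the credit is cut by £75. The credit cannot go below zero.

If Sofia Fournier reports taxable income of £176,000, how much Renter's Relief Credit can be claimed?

Renter's Relief Credit: income exceeds £167,300 by £8,700, which is 4 full-or-partial £2,500 increments; reduction = 4 × £75 = £300, leaving £1,087.

£1,087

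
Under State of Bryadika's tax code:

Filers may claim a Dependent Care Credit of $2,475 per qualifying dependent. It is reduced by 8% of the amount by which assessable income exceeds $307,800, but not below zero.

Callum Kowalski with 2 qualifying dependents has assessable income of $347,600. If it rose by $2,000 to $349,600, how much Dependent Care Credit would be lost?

At $347,600 — base = 2 × $2,475 = $4,950. 8% of the $39,800 excess over $307,800 is $3,184; credit = $4,950 − $3,184 = $1,766.
At $349,600 — base = 2 × $2,475 = $4,950. 8% of the $41,800 excess over $307,800 is $3,344; credit = $4,950 − $3,344 = $1,606.
Lost: $1,766 − $1,606 = $160.

$160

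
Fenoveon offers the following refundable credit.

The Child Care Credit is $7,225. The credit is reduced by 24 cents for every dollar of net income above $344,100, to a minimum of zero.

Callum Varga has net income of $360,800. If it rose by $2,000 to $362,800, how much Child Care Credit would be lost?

At $360,800 — 24% of the $16,700 excess over $344,100 is $4,008; credit = $7,225 − $4,008 = $3,217.
At $362,800 — 24% of the $18,700 excess over $344,100 is $4,488; credit = $7,225 − $4,488 = $2,737.
Lost: $3,217 − $2,737 = $480.

$480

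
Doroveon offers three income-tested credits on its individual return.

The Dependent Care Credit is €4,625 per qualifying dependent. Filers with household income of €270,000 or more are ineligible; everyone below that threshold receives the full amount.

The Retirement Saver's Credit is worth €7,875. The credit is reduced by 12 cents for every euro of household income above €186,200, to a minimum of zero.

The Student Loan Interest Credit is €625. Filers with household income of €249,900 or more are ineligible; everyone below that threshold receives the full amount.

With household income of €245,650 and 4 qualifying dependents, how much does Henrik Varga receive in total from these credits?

Dependent Care Credit: base = 4 × €4,625 = €18,500. €245,650 is below the €270,000 cutoff, so the full €18,500 applies.
Retirement Saver's Credit: 12% of the €59,450 excess over €186,200 is €7,134; credit = €7,875 − €7,134 = €741.
Student Loan Interest Credit: €245,650 is below the €249,900 cutoff, so the full €625 applies.
Total: €18,500 + €741 + €625 = €19,866.

€19,866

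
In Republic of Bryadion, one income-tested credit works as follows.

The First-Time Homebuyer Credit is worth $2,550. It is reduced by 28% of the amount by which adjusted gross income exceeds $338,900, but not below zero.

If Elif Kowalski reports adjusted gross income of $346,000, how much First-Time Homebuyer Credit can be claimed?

First-Time Homebuyer Credit: 28% of the $7,100 excess over $338,900 is $1,988; credit = $2,550 − $1,988 = $562.

$562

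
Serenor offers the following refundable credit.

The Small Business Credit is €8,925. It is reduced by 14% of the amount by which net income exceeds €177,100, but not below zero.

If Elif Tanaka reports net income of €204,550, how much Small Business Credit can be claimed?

€5,082

Small Business Credit: 14% of the €27,450 excess over €177,100 is €3,843; credit = €8,925 − €3,843 = €5,082.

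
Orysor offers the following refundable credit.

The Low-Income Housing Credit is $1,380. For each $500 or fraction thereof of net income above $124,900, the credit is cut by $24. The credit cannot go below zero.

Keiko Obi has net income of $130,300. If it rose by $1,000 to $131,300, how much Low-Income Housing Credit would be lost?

$48

At $130,300 — income exceeds $124,900 by $5,400, which is 11 full-or-partial $500 increments; reduction = 11 × $24 = $264, leaving $1,116.
At $131,300 — income exceeds $124,900 by $6,400, which is 13 full-or-partial $500 increments; reduction = 13 × $24 = $312, leaving $1,068.
Lost: $1,116 − $1,068 = $48.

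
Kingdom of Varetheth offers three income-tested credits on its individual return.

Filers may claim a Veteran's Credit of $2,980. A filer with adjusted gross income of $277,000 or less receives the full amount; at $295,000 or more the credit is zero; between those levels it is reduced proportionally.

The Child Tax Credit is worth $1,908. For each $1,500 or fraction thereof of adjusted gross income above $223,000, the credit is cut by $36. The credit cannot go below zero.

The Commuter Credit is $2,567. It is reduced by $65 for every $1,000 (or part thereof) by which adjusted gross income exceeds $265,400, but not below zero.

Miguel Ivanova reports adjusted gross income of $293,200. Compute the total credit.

$1,261

Veteran's Credit: $293,200 is $16,200 into a $18,000 phase-out range, leaving 1,800/18,000 of the credit: $2,980 × 1,800/18,000 = $298.
Child Tax Credit: income exceeds $223,000 by $70,200, which is 47 full-or-partial $1,500 increments; reduction = 47 × $36 = $1,692, leaving $216.
Commuter Credit: income exceeds $265,400 by $27,800, which is 28 full-or-partial $1,000 increments; reduction = 28 × $65 = $1,820, leaving $747.
Total: $298 + $216 + $747 = $1,261.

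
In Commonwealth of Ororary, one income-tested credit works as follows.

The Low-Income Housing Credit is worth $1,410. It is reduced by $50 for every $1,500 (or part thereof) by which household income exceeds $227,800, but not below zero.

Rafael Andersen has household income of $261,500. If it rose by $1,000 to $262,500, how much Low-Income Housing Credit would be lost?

At $261,500 — income exceeds $227,800 by $33,700, which is 23 full-or-partial $1,500 increments; reduction = 23 × $50 = $1,150, leaving $260.
At $262,500 — income exceeds $227,800 by $34,700, which is 24 full-or-partial $1,500 increments; reduction = 24 × $50 = $1,200, leaving $210.
Lost: $260 − $210 = $50.

$50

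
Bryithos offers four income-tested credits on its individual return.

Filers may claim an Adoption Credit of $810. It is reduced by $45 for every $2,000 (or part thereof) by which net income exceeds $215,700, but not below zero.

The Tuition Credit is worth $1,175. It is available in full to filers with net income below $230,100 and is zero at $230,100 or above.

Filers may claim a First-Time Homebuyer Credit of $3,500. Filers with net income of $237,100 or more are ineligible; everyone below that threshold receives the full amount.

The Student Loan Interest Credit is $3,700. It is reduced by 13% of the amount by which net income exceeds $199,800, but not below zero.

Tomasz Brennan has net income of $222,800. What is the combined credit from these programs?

$6,015

Adoption Credit: income exceeds $215,700 by $7,100, which is 4 full-or-partial $2,000 increments; reduction = 4 × $45 = $180, leaving $630.
Tuition Credit: $222,800 is below the $230,100 cutoff, so the full $1,175 applies.
First-Time Homebuyer Credit: $222,800 is below the $237,100 cutoff, so the full $3,500 applies.
Student Loan Interest Credit: 13% of the $23,000 excess over $199,800 is $2,990; credit = $3,700 − $2,990 = $710.
Total: $630 + $1,175 + $3,500 + $710 = $6,015.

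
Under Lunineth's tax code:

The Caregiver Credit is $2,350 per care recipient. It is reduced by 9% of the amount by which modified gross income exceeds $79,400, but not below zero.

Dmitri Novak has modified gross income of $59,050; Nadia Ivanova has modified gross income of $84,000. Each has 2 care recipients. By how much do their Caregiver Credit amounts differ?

Dmitri ($59,050): Caregiver Credit: base = 2 × $2,350 = $4,700. $59,050 is at or below the $79,400 threshold, so the full $4,700 applies.
Nadia ($84,000): Caregiver Credit: base = 2 × $2,350 = $4,700. 9% of the $4,600 excess over $79,400 is $414; credit = $4,700 − $414 = $4,286.
Difference: |$4,700 − $4,286| = $414.

$414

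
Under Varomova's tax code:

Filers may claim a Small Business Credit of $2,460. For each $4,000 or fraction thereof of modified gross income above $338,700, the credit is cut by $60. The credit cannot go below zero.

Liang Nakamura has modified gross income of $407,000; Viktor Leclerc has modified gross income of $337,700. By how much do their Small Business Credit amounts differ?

$1,080

Liang ($407,000): Small Business Credit: income exceeds $338,700 by $68,300, which is 18 full-or-partial $4,000 increments; reduction = 18 × $60 = $1,080, leaving $1,380.
Viktor ($337,700): Small Business Credit: $337,700 is at or below the $338,700 threshold, so the full $2,460 applies.
Difference: |$1,380 − $2,460| = $1,080.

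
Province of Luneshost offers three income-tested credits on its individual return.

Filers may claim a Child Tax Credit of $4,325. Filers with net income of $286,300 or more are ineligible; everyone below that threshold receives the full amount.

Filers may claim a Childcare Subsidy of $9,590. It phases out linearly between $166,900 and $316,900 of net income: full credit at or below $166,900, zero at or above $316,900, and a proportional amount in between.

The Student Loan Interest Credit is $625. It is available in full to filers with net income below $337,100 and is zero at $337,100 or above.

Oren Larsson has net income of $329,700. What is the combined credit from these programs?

$625

Child Tax Credit: $329,700 meets or exceeds the $286,300 cutoff, so the credit is $0.
Childcare Subsidy: $329,700 is at or above $316,900, so the credit is $0.
Student Loan Interest Credit: $329,700 is below the $337,100 cutoff, so the full $625 applies.
Total: $0 + $0 + $625 = $625.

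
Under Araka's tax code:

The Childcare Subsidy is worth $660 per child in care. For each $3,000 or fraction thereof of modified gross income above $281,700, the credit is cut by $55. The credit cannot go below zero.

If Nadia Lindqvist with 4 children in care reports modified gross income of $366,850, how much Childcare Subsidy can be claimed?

$1,045

Childcare Subsidy: base = 4 × $660 = $2,640. income exceeds $281,700 by $85,150, which is 29 full-or-partial $3,000 increments; reduction = 29 × $55 = $1,595, leaving $1,045.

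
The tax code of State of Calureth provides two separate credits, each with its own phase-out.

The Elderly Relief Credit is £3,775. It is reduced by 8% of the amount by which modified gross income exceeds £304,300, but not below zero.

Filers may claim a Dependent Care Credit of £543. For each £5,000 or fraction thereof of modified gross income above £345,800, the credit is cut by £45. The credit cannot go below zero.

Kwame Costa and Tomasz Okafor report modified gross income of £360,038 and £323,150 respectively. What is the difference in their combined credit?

Kwame (£360,038): Elderly Relief Credit: 8% of the £55,738 excess over £304,300 is £4,459.04 ≥ base, so the credit is £0. Dependent Care Credit: income exceeds £345,800 by £14,238, which is 3 full-or-partial £5,000 increments; reduction = 3 × £45 = £135, leaving £408. total £0 + £408 = £408
Tomasz (£323,150): Elderly Relief Credit: 8% of the £18,850 excess over £304,300 is £1,508; credit = £3,775 − £1,508 = £2,267. Dependent Care Credit: £323,150 is at or below the £345,800 threshold, so the full £543 applies. total £2,267 + £543 = £2,810
Difference: |£408 − £2,810| = £2,402.

£2,402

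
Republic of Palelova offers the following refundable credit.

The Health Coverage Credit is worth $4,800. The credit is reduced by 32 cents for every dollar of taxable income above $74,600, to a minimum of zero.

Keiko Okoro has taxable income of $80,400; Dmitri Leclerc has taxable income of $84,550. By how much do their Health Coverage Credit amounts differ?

Keiko ($80,400): Health Coverage Credit: 32% of the $5,800 excess over $74,600 is $1,856; credit = $4,800 − $1,856 = $2,944.
Dmitri ($84,550): Health Coverage Credit: 32% of the $9,950 excess over $74,600 is $3,184; credit = $4,800 − $3,184 = $1,616.
Difference: |$2,944 − $1,616| = $1,328.

$1,328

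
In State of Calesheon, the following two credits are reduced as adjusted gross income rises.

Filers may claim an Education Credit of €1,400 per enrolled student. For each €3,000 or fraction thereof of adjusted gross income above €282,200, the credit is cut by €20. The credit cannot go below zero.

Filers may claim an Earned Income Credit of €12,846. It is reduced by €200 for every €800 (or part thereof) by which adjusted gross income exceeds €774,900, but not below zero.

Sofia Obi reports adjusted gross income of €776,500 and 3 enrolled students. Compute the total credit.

Education Credit: base = 3 × €1,400 = €4,200. income exceeds €282,200 by €494,300, which is 165 full-or-partial €3,000 increments; reduction = 165 × €20 = €3,300, leaving €900.
Earned Income Credit: income exceeds €774,900 by €1,600, which is 2 full-or-partial €800 increments; reduction = 2 × €200 = €400, leaving €12,446.
Total: €900 + €12,446 = €13,346.

€13,346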